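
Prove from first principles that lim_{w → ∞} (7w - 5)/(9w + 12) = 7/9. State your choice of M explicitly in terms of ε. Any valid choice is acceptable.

Fix ε > 0. We seek M > 0 such that w > M implies |(7w - 5)/(9w + 12) − (7/9)| < ε.
(7w - 5)/(9w + 12) − (7/9) = (9(7w - 5) − 7(9w + 12)) / (9(9w + 12)) = -129/(9(9w + 12)).
For w > 0 we have 9w + 12 > 9w, so |(7w - 5)/(9w + 12) − (7/9)| = 129/(9(9w + 12)) < 129/(9·9w) = (43/27)/w.
Thus |(7w - 5)/(9w + 12) − (7/9)| < ε whenever w > (43/27)/ε.
Take M = (43/27)/ε. If w > M then |(7w - 5)/(9w + 12) − (7/9)| < (43/27)/w < ε.

M = (43/27)/ε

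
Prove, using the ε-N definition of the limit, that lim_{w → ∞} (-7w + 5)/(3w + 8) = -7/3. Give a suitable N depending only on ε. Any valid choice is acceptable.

Let ε > 0. We seek N > 0 such that w > N implies |(-7w + 5)/(3w + 8) + 7/3| < ε.
(-7w + 5)/(3w + 8) + 7/3 = (3(-7w + 5) − (-7)(3w + 8)) / (3(3w + 8)) = 71/(3(3w + 8)).
For w > 0 we have 3w + 8 > 3w, so |(-7w + 5)/(3w + 8) + 7/3| = 71/(3(3w + 8)) < 71/(3·3w) = (71/9)/w.
Thus |(-7w + 5)/(3w + 8) + 7/3| < ε whenever w > (71/9)/ε.
Take N = (71/9)/ε. If w > N then |(-7w + 5)/(3w + 8) + 7/3| < (71/9)/w < ε.

N = (71/9)/ε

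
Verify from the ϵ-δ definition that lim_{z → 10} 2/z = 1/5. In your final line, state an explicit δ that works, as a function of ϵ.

Suppose ϵ > 0. We seek δ > 0 such that 0 < |z − 10| < δ implies |2/z − (1/5)| < ϵ.
|2/z − (1/5)| = 2·|10 − z|/(10·|z|) = 2|z − 10|/(10|z|).
Restrict δ ≤ 5. Then |z − 10| < 5 gives |z| > 5, so 10|z| > 50.
Then |2/z − (1/5)| < 2|z − 10|/50, which is < ϵ when |z − 10| < 25ϵ.
Take δ = min(5, 25ϵ). Then 0 < |z − 10| < δ gives both |z − 10| < 5 and |z − 10| < 25ϵ, so |2/z − (1/5)| < ϵ.

δ = min(5, 25ϵ)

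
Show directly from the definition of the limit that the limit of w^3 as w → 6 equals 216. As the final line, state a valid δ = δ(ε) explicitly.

Suppose ε > 0. We seek δ > 0 with 0 < |w − 6| < δ ⇒ |w^3 − 216| < ε.
Factor: w^3 − 216 = (w − 6)(w^2 + 6w + 36), so |w^3 − 216| = |w − 6|·|w^2 + 6w + 36|.
Restrict δ ≤ 2. Then |w − 6| < 2 gives |w| < 8, so by the triangle inequality |w^2 + 6w + 36| ≤ 8^2 + 6·8 + 36 = 148.
Hence |w^3 − 216| ≤ 148|w − 6|, which is < ε once |w − 6| < ε/148.
Take δ = min(2, ε/148). If 0 < |w − 6| < δ then both bounds hold and |w^3 − 216| ≤ 148|w − 6| < 148·(ε/148) = ε.

δ = min(2, ε/148)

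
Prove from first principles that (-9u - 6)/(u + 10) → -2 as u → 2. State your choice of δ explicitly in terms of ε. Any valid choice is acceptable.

δ = min(6, (6/7)ε)

Let ε > 0 be given. We want δ > 0 with 0 < |u − 2| < δ ⇒ |(-9u - 6)/(u + 10) + 2| < ε.
Combining over a common denominator, (-9u - 6)/(u + 10) + 2 = [(-9u - 6)·12 − (-24)·(u + 10)] / [12·(u + 10)] = -84(u − 2) / (12(u + 10)).
So |(-9u - 6)/(u + 10) + 2| = 84|u − 2| / (12·|u + 10|).
Require δ ≤ 6, so |u + 10| ≥ |12| − |u − 2| > 12 − 6 = 6.
Hence |(-9u - 6)/(u + 10) + 2| < 84|u − 2|/(12·6) = (7/6)|u − 2|, which is < ε once |u − 2| < (6/7)ε.
Take δ = min(6, (6/7)ε). Then 0 < |u − 2| < δ forces both bounds, so |(-9u - 6)/(u + 10) + 2| < ε.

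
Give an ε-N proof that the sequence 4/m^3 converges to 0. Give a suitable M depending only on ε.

M = (4/ε)^{1/3}

Let ε > 0 be given. For m ≥ 1, |4/m^3 − 0| = 4/m^3.
4/m^3 < ε ⇔ m^3 > 4/ε ⇔ m > (4/ε)^{1/3}.
Take M = (4/ε)^{1/3}. Then m > M implies 4/m^3 < ε.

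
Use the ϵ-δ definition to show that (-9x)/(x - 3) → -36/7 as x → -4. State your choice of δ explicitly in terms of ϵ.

δ = min(7/2, (49/54)ϵ)

Let ϵ > 0 be given. We want δ > 0 with 0 < |x + 4| < δ ⇒ |(-9x)/(x - 3) + 36/7| < ϵ.
Combining over a common denominator, (-9x)/(x - 3) + 36/7 = [(-9x)·(-7) − 36·(x - 3)] / [(-7)·(x - 3)] = 27(x + 4) / ((-7)(x - 3)).
So |(-9x)/(x - 3) + 36/7| = 27|x + 4| / (7·|x − 3|).
Restrict δ ≤ 7/2. Then |x + 4| < 7/2 gives |x − 3| = |(x + 4) + (-7)| ≥ 7 − 7/2 = 7/2.
Hence |(-9x)/(x - 3) + 36/7| < 27|x + 4|/(7·(7/2)) = (54/49)|x + 4|, which is < ϵ once |x + 4| < (49/54)ϵ.
Take δ = min(7/2, (49/54)ϵ). Then 0 < |x + 4| < δ forces both bounds, so |(-9x)/(x - 3) + 36/7| < ϵ.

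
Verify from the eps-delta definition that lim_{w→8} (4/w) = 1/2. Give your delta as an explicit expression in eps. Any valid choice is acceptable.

Let eps > 0 be given. We seek delta > 0 such that 0 < |w − 8| < delta implies |4/w − (1/2)| < eps.
|4/w − (1/2)| = 4·|8 − w|/(8·|w|) = 4|w − 8|/(8|w|).
Require delta ≤ 4 so that |w| > 8 − 4 = 4, hence 8|w| > 32.
Then |4/w − (1/2)| < 4|w − 8|/32, which is < eps when |w − 8| < 8eps.
Take delta = min(4, 8eps). Then 0 < |w − 8| < delta gives both |w − 8| < 4 and |w − 8| < 8eps, so |4/w − (1/2)| < eps.

delta = min(4, 8eps)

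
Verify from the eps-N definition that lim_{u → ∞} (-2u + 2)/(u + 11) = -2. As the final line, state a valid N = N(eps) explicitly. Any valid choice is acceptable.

N = 24/eps

Let eps > 0 be given. We seek N > 0 such that u > N implies |(-2u + 2)/(u + 11) + 2| < eps.
(-2u + 2)/(u + 11) + 2 = ((-2u + 2) − (-2)(u + 11)) / ((u + 11)) = 24/((u + 11)).
For u > 0 we have u + 11 > u, so |(-2u + 2)/(u + 11) + 2| = 24/((u + 11)) < 24/(u) = 24/u.
Thus |(-2u + 2)/(u + 11) + 2| < eps whenever u > 24/eps.
Take N = 24/eps. If u > N then |(-2u + 2)/(u + 11) + 2| < 24/u < eps.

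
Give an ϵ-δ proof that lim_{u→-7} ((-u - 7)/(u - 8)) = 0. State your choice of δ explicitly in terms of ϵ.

δ = min(15/2, (15/2)ϵ)

Let ϵ > 0. We want δ > 0 with 0 < |u + 7| < δ ⇒ |(-u - 7)/(u - 8) − 0| < ϵ.
Combining over a common denominator, (-u - 7)/(u - 8) − 0 = [(-u - 7)·(-15) − 0·(u - 8)] / [(-15)·(u - 8)] = 15(u + 7) / ((-15)(u - 8)).
So |(-u - 7)/(u - 8) − 0| = 15|u + 7| / (15·|u − 8|).
Restrict δ ≤ 15/2. Then |u + 7| < 15/2 gives |u − 8| = |(u + 7) + (-15)| ≥ 15 − 15/2 = 15/2.
Hence |(-u - 7)/(u - 8) − 0| < 15|u + 7|/(15·(15/2)) = (2/15)|u + 7|, which is < ϵ once |u + 7| < (15/2)ϵ.
Take δ = min(15/2, (15/2)ϵ). Then 0 < |u + 7| < δ forces both bounds, so |(-u - 7)/(u - 8) − 0| < ϵ.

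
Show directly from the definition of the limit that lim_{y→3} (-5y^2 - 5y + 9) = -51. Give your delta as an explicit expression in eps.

delta = min(1, eps/40)

Let eps > 0 be given. We want delta > 0 such that 0 < |y − 3| < delta implies |(-5y^2 - 5y + 9) + 51| < eps.
(-5y^2 - 5y + 9) + 51 = -5y^2 - 5y + 60 = (y − 3)(-5y - 20).
So |(-5y^2 - 5y + 9) + 51| = |y − 3|·|-5y - 20|.
Require delta ≤ 1. Then |y − 3| < 1 gives |y| < 4, and by the triangle inequality |-5y - 20| ≤ 5·4 + 20 = 40.
Hence |(-5y^2 - 5y + 9) + 51| ≤ 40|y − 3| < eps provided |y − 3| < eps/40.
Take delta = min(1, eps/40). Then 0 < |y − 3| < delta gives both |y − 3| < 1 and |y − 3| < eps/40, so |(-5y^2 - 5y + 9) + 51| < eps.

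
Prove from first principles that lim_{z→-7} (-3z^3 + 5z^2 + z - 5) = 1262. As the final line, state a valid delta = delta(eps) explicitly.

delta = min(2, eps/658)

Fix eps > 0. We want delta > 0 such that 0 < |z + 7| < delta implies |(-3z^3 + 5z^2 + z - 5) − 1262| < eps.
(-3z^3 + 5z^2 + z - 5) − 1262 = -3z^3 + 5z^2 + z - 1267 = (z + 7)(-3z^2 + 26z - 181).
So |(-3z^3 + 5z^2 + z - 5) − 1262| = |z + 7|·|-3z^2 + 26z - 181|.
Assume first that |z + 7| < 2, so |z| < 9. Then |-3z^2 + 26z - 181| ≤ 3·9^2 + 26·9 + 181 = 658.
Hence |(-3z^3 + 5z^2 + z - 5) − 1262| ≤ 658|z + 7| < eps provided |z + 7| < eps/658.
Take delta = min(2, eps/658). Then 0 < |z + 7| < delta gives both |z + 7| < 2 and |z + 7| < eps/658, so |(-3z^3 + 5z^2 + z - 5) − 1262| < eps.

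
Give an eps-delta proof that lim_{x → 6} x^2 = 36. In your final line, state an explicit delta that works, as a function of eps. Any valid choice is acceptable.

delta = min(2, eps/14)

Let eps > 0 be given. We seek delta > 0 with 0 < |x − 6| < delta ⇒ |x^2 − 36| < eps.
Factor: x^2 − 36 = (x − 6)(x + 6), so |x^2 − 36| = |x − 6|·|x + 6|.
Restrict delta ≤ 2. Then |x − 6| < 2 gives |x| < 8, so by the triangle inequality |x + 6| ≤ 8 + 6 = 14.
Hence |x^2 − 36| ≤ 14|x − 6|, which is < eps once |x − 6| < eps/14.
Take delta = min(2, eps/14). If 0 < |x − 6| < delta then both bounds hold and |x^2 − 36| ≤ 14|x − 6| < 14·(eps/14) = eps.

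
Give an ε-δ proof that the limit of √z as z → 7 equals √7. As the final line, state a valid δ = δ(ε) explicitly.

δ = min(7, √7·ε)

Fix ε > 0. We want δ > 0 such that 0 < |z − 7| < δ implies |√z − √7| < ε.
Rationalise: √z − √7 = (z − 7)/(√z + √7), so |√z − √7| = |z − 7|/(√z + √7).
Restrict δ ≤ 7 so that |z − 7| < 7 forces z > 0, and then √z + √7 > √7.
Hence |√z − √7| < |z − 7|/√7, which is < ε once |z − 7| < √7·ε.
Take δ = min(7, √7·ε). If 0 < |z − 7| < δ then z > 0 and |√z − √7| < |z − 7|/√7 < ε.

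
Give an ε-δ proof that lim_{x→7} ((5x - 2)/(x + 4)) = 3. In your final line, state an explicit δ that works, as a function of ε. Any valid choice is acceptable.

δ = min(11/2, (11/4)ε)

Let ε > 0 be given. We want δ > 0 with 0 < |x − 7| < δ ⇒ |(5x - 2)/(x + 4) − 3| < ε.
Combining over a common denominator, (5x - 2)/(x + 4) − 3 = [(5x - 2)·11 − 33·(x + 4)] / [11·(x + 4)] = 22(x − 7) / (11(x + 4)).
So |(5x - 2)/(x + 4) − 3| = 22|x − 7| / (11·|x + 4|).
Restrict δ ≤ 11/2. Then |x − 7| < 11/2 gives |x + 4| = |(x − 7) + 11| ≥ 11 − 11/2 = 11/2.
Hence |(5x - 2)/(x + 4) − 3| < 22|x − 7|/(11·(11/2)) = (4/11)|x − 7|, which is < ε once |x − 7| < (11/4)ε.
Take δ = min(11/2, (11/4)ε). Then 0 < |x − 7| < δ forces both bounds, so |(5x - 2)/(x + 4) − 3| < ε.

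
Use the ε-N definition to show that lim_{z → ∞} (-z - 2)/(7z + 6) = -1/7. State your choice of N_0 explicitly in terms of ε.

Suppose ε > 0. We seek N_0 > 0 such that z > N_0 implies |(-z - 2)/(7z + 6) + 1/7| < ε.
(-z - 2)/(7z + 6) + 1/7 = (7(-z - 2) − (-1)(7z + 6)) / (7(7z + 6)) = -8/(7(7z + 6)).
For z > 0 we have 7z + 6 > 7z, so |(-z - 2)/(7z + 6) + 1/7| = 8/(7(7z + 6)) < 8/(7·7z) = (8/49)/z.
Thus |(-z - 2)/(7z + 6) + 1/7| < ε whenever z > (8/49)/ε.
Take N_0 = (8/49)/ε. If z > N_0 then |(-z - 2)/(7z + 6) + 1/7| < (8/49)/z < ε.

N_0 = (8/49)/ε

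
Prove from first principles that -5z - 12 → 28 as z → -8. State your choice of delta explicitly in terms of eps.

delta = eps/5

Suppose eps > 0. We need delta > 0 so that 0 < |z + 8| < delta implies |(-5z - 12) − 28| < eps.
Since (-5z - 12) − 28 = -5(z + 8), we have |(-5z - 12) − 28| = 5|z + 8|.
Thus it suffices that |z + 8| < eps/5.
Take delta = eps/5. If 0 < |z + 8| < delta then |(-5z - 12) − 28| = 5|z + 8| < 5·(eps/5) = eps.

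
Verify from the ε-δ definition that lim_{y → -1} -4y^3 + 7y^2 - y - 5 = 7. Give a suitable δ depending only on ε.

Let ε > 0 be given. We want δ > 0 such that 0 < |y + 1| < δ implies |(-4y^3 + 7y^2 - y - 5) − 7| < ε.
(-4y^3 + 7y^2 - y - 5) − 7 = -4y^3 + 7y^2 - y - 12 = (y + 1)(-4y^2 + 11y - 12).
So |(-4y^3 + 7y^2 - y - 5) − 7| = |y + 1|·|-4y^2 + 11y - 12|.
Assume first that |y + 1| < 1, so |y| < 2. Then |-4y^2 + 11y - 12| ≤ 4·2^2 + 11·2 + 12 = 50.
Hence |(-4y^3 + 7y^2 - y - 5) − 7| ≤ 50|y + 1| < ε provided |y + 1| < ε/50.
Take δ = min(1, ε/50). Then 0 < |y + 1| < δ gives both |y + 1| < 1 and |y + 1| < ε/50, so |(-4y^3 + 7y^2 - y - 5) − 7| < ε.

δ = min(1, ε/50)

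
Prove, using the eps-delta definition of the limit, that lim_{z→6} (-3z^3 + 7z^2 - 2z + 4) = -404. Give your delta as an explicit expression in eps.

Fix eps > 0. We want delta > 0 such that 0 < |z − 6| < delta implies |(-3z^3 + 7z^2 - 2z + 4) + 404| < eps.
(-3z^3 + 7z^2 - 2z + 4) + 404 = -3z^3 + 7z^2 - 2z + 408 = (z − 6)(-3z^2 - 11z - 68).
So |(-3z^3 + 7z^2 - 2z + 4) + 404| = |z − 6|·|-3z^2 - 11z - 68|.
Require delta ≤ 2. Then |z − 6| < 2 gives |z| < 8, and by the triangle inequality |-3z^2 - 11z - 68| ≤ 3·8^2 + 11·8 + 68 = 348.
Hence |(-3z^3 + 7z^2 - 2z + 4) + 404| ≤ 348|z − 6| < eps provided |z − 6| < eps/348.
Choosing delta = min(2, eps/348) ensures both conditions, hence |(-3z^3 + 7z^2 - 2z + 4) + 404| < eps.

delta = min(2, eps/348)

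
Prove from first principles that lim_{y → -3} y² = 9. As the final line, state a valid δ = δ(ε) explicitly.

δ = min(1, ε/7)

Let ε > 0. We seek δ > 0 with 0 < |y + 3| < δ ⇒ |y² − 9| < ε.
Factor: y² − 9 = (y + 3)(y - 3), so |y² − 9| = |y + 3|·|y - 3|.
Restrict δ ≤ 1. Then |y + 3| < 1 gives |y| < 4, so by the triangle inequality |y - 3| ≤ 4 + 3 = 7.
Hence |y² − 9| ≤ 7|y + 3|, which is < ε once |y + 3| < ε/7.
Take δ = min(1, ε/7). If 0 < |y + 3| < δ then both bounds hold and |y² − 9| ≤ 7|y + 3| < 7·(ε/7) = ε.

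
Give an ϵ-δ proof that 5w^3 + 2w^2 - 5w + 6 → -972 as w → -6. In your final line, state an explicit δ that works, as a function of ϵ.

Let ϵ > 0. We want δ > 0 such that 0 < |w + 6| < δ implies |(5w^3 + 2w^2 - 5w + 6) + 972| < ϵ.
(5w^3 + 2w^2 - 5w + 6) + 972 = 5w^3 + 2w^2 - 5w + 978 = (w + 6)(5w^2 - 28w + 163).
So |(5w^3 + 2w^2 - 5w + 6) + 972| = |w + 6|·|5w^2 - 28w + 163|.
Require δ ≤ 1. Then |w + 6| < 1 gives |w| < 7, and by the triangle inequality |5w^2 - 28w + 163| ≤ 5·7^2 + 28·7 + 163 = 604.
Hence |(5w^3 + 2w^2 - 5w + 6) + 972| ≤ 604|w + 6| < ϵ provided |w + 6| < ϵ/604.
Choosing δ = min(1, ϵ/604) ensures both conditions, hence |(5w^3 + 2w^2 - 5w + 6) + 972| < ϵ.

δ = min(1, ϵ/604)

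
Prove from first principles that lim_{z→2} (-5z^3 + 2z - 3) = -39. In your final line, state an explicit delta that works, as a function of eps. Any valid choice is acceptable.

delta = min(1, eps/93)

Suppose eps > 0. We want delta > 0 such that 0 < |z − 2| < delta implies |(-5z^3 + 2z - 3) + 39| < eps.
(-5z^3 + 2z - 3) + 39 = -5z^3 + 2z + 36 = (z − 2)(-5z^2 - 10z - 18).
So |(-5z^3 + 2z - 3) + 39| = |z − 2|·|-5z^2 - 10z - 18|.
Require delta ≤ 1. Then |z − 2| < 1 gives |z| < 3, and by the triangle inequality |-5z^2 - 10z - 18| ≤ 5·3^2 + 10·3 + 18 = 93.
Hence |(-5z^3 + 2z - 3) + 39| ≤ 93|z − 2| < eps provided |z − 2| < eps/93.
Take delta = min(1, eps/93). Then 0 < |z − 2| < delta gives both |z − 2| < 1 and |z − 2| < eps/93, so |(-5z^3 + 2z - 3) + 39| < eps.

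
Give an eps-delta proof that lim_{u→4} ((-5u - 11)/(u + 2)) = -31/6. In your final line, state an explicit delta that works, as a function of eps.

delta = min(3, 18eps)

Let eps > 0 be given. We want delta > 0 with 0 < |u − 4| < delta ⇒ |(-5u - 11)/(u + 2) + 31/6| < eps.
Combining over a common denominator, (-5u - 11)/(u + 2) + 31/6 = [(-5u - 11)·6 − (-31)·(u + 2)] / [6·(u + 2)] = 1(u − 4) / (6(u + 2)).
So |(-5u - 11)/(u + 2) + 31/6| = |u − 4| / (6·|u + 2|).
Require delta ≤ 3, so |u + 2| ≥ |6| − |u − 4| > 6 − 3 = 3.
Hence |(-5u - 11)/(u + 2) + 31/6| < |u − 4|/(6·3) = (1/18)|u − 4|, which is < eps once |u − 4| < 18eps.
Take delta = min(3, 18eps). Then 0 < |u − 4| < delta forces both bounds, so |(-5u - 11)/(u + 2) + 31/6| < eps.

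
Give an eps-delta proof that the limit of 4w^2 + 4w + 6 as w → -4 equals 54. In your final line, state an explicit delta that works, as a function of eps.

Let eps > 0 be given. We want delta > 0 such that 0 < |w + 4| < delta implies |(4w^2 + 4w + 6) − 54| < eps.
(4w^2 + 4w + 6) − 54 = 4w^2 + 4w - 48 = (w + 4)(4w - 12).
So |(4w^2 + 4w + 6) − 54| = |w + 4|·|4w - 12|.
Assume first that |w + 4| < 2, so |w| < 6. Then |4w - 12| ≤ 4·6 + 12 = 36.
Hence |(4w^2 + 4w + 6) − 54| ≤ 36|w + 4| < eps provided |w + 4| < eps/36.
Choosing delta = min(2, eps/36) ensures both conditions, hence |(4w^2 + 4w + 6) − 54| < eps.

delta = min(2, eps/36)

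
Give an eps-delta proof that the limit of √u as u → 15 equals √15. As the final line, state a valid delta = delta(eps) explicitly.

Fix eps > 0. We want delta > 0 such that 0 < |u − 15| < delta implies |√u − √15| < eps.
Rationalise: √u − √15 = (u − 15)/(√u + √15), so |√u − √15| = |u − 15|/(√u + √15).
Restrict delta ≤ 15 so that |u − 15| < 15 forces u > 0, and then √u + √15 > √15.
Hence |√u − √15| < |u − 15|/√15, which is < eps once |u − 15| < √15·eps.
Take delta = min(15, √15·eps). If 0 < |u − 15| < delta then u > 0 and |√u − √15| < |u − 15|/√15 < eps.

delta = min(15, √15·eps)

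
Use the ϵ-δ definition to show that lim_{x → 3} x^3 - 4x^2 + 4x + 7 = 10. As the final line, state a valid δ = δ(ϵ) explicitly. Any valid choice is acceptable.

δ = min(1, ϵ/21)

Fix ϵ > 0. We want δ > 0 such that 0 < |x − 3| < δ implies |(x^3 - 4x^2 + 4x + 7) − 10| < ϵ.
(x^3 - 4x^2 + 4x + 7) − 10 = x^3 - 4x^2 + 4x - 3 = (x − 3)(x^2 - x + 1).
So |(x^3 - 4x^2 + 4x + 7) − 10| = |x − 3|·|x^2 - x + 1|.
Assume first that |x − 3| < 1, so |x| < 4. Then |x^2 - x + 1| ≤ 4^2 + 4 + 1 = 21.
Hence |(x^3 - 4x^2 + 4x + 7) − 10| ≤ 21|x − 3| < ϵ provided |x − 3| < ϵ/21.
Choosing δ = min(1, ϵ/21) ensures both conditions, hence |(x^3 - 4x^2 + 4x + 7) − 10| < ϵ.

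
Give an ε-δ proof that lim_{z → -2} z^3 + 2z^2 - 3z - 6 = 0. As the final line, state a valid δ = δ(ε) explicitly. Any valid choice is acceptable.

δ = min(1, ε/12)

Let ε > 0 be given. We want δ > 0 such that 0 < |z + 2| < δ implies |(z^3 + 2z^2 - 3z - 6)| < ε.
(z^3 + 2z^2 - 3z - 6) = z^3 + 2z^2 - 3z - 6 = (z + 2)(z^2 - 3).
So |(z^3 + 2z^2 - 3z - 6)| = |z + 2|·|z^2 - 3|.
Assume first that |z + 2| < 1, so |z| < 3. Then |z^2 - 3| ≤ 3^2 + 3 = 12.
Hence |(z^3 + 2z^2 - 3z - 6)| ≤ 12|z + 2| < ε provided |z + 2| < ε/12.
Take δ = min(1, ε/12). Then 0 < |z + 2| < δ gives both |z + 2| < 1 and |z + 2| < ε/12, so |(z^3 + 2z^2 - 3z - 6)| < ε.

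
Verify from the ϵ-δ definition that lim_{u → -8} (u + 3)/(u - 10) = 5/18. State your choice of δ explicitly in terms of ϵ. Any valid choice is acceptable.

Let ϵ > 0. We want δ > 0 with 0 < |u + 8| < δ ⇒ |(u + 3)/(u - 10) − (5/18)| < ϵ.
Combining over a common denominator, (u + 3)/(u - 10) − (5/18) = [(u + 3)·(-18) − (-5)·(u - 10)] / [(-18)·(u - 10)] = -13(u + 8) / ((-18)(u - 10)).
So |(u + 3)/(u - 10) − (5/18)| = 13|u + 8| / (18·|u − 10|).
Require δ ≤ 9, so |u − 10| ≥ |-18| − |u + 8| > 18 − 9 = 9.
Hence |(u + 3)/(u - 10) − (5/18)| < 13|u + 8|/(18·9) = (13/162)|u + 8|, which is < ϵ once |u + 8| < (162/13)ϵ.
Take δ = min(9, (162/13)ϵ). Then 0 < |u + 8| < δ forces both bounds, so |(u + 3)/(u - 10) − (5/18)| < ϵ.

δ = min(9, (162/13)ϵ)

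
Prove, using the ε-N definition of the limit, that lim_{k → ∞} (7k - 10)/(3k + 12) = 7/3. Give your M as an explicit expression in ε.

Let ε > 0. For k ≥ 1, |(7k - 10)/(3k + 12) − (7/3)| = |-114|/(3(3k + 12)) = 114/(3(3k + 12)).
Since 3k + 12 ≥ 3k for k ≥ 1, this is ≤ 114/(3·3k) = (38/3)/k.
So |(7k - 10)/(3k + 12) − (7/3)| < ε whenever k > (38/3)/ε.
Take M = (38/3)/ε. If k > M then |(7k - 10)/(3k + 12) − (7/3)| ≤ (38/3)/k < ε.

M = (38/3)/ε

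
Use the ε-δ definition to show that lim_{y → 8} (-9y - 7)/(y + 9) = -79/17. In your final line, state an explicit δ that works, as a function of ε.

Let ε > 0. We want δ > 0 with 0 < |y − 8| < δ ⇒ |(-9y - 7)/(y + 9) + 79/17| < ε.
Combining over a common denominator, (-9y - 7)/(y + 9) + 79/17 = [(-9y - 7)·17 − (-79)·(y + 9)] / [17·(y + 9)] = -74(y − 8) / (17(y + 9)).
So |(-9y - 7)/(y + 9) + 79/17| = 74|y − 8| / (17·|y + 9|).
Require δ ≤ 17/2, so |y + 9| ≥ |17| − |y − 8| > 17 − 17/2 = 17/2.
Hence |(-9y - 7)/(y + 9) + 79/17| < 74|y − 8|/(17·(17/2)) = (148/289)|y − 8|, which is < ε once |y − 8| < (289/148)ε.
Take δ = min(17/2, (289/148)ε). Then 0 < |y − 8| < δ forces both bounds, so |(-9y - 7)/(y + 9) + 79/17| < ε.

δ = min(17/2, (289/148)ε)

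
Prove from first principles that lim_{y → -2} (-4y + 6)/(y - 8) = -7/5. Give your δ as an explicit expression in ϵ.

Suppose ϵ > 0. We want δ > 0 with 0 < |y + 2| < δ ⇒ |(-4y + 6)/(y - 8) + 7/5| < ϵ.
Combining over a common denominator, (-4y + 6)/(y - 8) + 7/5 = [(-4y + 6)·(-10) − 14·(y - 8)] / [(-10)·(y - 8)] = 26(y + 2) / ((-10)(y - 8)).
So |(-4y + 6)/(y - 8) + 7/5| = 26|y + 2| / (10·|y − 8|).
Restrict δ ≤ 5. Then |y + 2| < 5 gives |y − 8| = |(y + 2) + (-10)| ≥ 10 − 5 = 5.
Hence |(-4y + 6)/(y - 8) + 7/5| < 26|y + 2|/(10·5) = (13/25)|y + 2|, which is < ϵ once |y + 2| < (25/13)ϵ.
Take δ = min(5, (25/13)ϵ). Then 0 < |y + 2| < δ forces both bounds, so |(-4y + 6)/(y - 8) + 7/5| < ϵ.

δ = min(5, (25/13)ϵ)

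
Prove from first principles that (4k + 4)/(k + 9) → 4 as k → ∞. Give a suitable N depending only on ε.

Fix ε > 0. For k ≥ 1, |(4k + 4)/(k + 9) − 4| = |-32|/((k + 9)) = 32/((k + 9)).
Since k + 9 ≥ k for k ≥ 1, this is ≤ 32/(k) = 32/k.
So |(4k + 4)/(k + 9) − 4| < ε whenever k > 32/ε.
Take N = 32/ε. If k > N then |(4k + 4)/(k + 9) − 4| ≤ 32/k < ε.

N = 32/ε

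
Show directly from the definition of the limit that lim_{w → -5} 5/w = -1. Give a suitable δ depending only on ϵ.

Suppose ϵ > 0. We seek δ > 0 such that 0 < |w + 5| < δ implies |5/w + 1| < ϵ.
|5/w + 1| = 5·|-5 − w|/(5·|w|) = 5|w + 5|/(5|w|).
Require δ ≤ 5/2 so that |w| > 5 − 5/2 = 5/2, hence 5|w| > 25/2.
Then |5/w + 1| < 5|w + 5|/(25/2), which is < ϵ when |w + 5| < (5/2)ϵ.
Take δ = min(5/2, (5/2)ϵ). Then 0 < |w + 5| < δ gives both |w + 5| < 5/2 and |w + 5| < (5/2)ϵ, so |5/w + 1| < ϵ.

δ = min(5/2, (5/2)ϵ)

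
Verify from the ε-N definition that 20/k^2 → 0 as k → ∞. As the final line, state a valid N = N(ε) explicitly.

Let ε > 0 be given. For k ≥ 1, |20/k^2 − 0| = 20/k^2.
20/k^2 < ε ⇔ k^2 > 20/ε ⇔ k > (20/ε)^{1/2}.
Take N = (20/ε)^{1/2}. Then k > N implies 20/k^2 < ε.

N = (20/ε)^{1/2}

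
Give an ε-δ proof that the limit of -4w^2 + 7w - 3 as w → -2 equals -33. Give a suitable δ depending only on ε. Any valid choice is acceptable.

δ = min(1, ε/27)

Fix ε > 0. We want δ > 0 such that 0 < |w + 2| < δ implies |(-4w^2 + 7w - 3) + 33| < ε.
(-4w^2 + 7w - 3) + 33 = -4w^2 + 7w + 30 = (w + 2)(-4w + 15).
So |(-4w^2 + 7w - 3) + 33| = |w + 2|·|-4w + 15|.
Assume first that |w + 2| < 1, so |w| < 3. Then |-4w + 15| ≤ 4·3 + 15 = 27.
Hence |(-4w^2 + 7w - 3) + 33| ≤ 27|w + 2| < ε provided |w + 2| < ε/27.
Take δ = min(1, ε/27). Then 0 < |w + 2| < δ gives both |w + 2| < 1 and |w + 2| < ε/27, so |(-4w^2 + 7w - 3) + 33| < ε.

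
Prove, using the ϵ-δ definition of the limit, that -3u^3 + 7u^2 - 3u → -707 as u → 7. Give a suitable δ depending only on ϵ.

Let ϵ > 0 be given. We want δ > 0 such that 0 < |u − 7| < δ implies |(-3u^3 + 7u^2 - 3u) + 707| < ϵ.
(-3u^3 + 7u^2 - 3u) + 707 = -3u^3 + 7u^2 - 3u + 707 = (u − 7)(-3u^2 - 14u - 101).
So |(-3u^3 + 7u^2 - 3u) + 707| = |u − 7|·|-3u^2 - 14u - 101|.
Require δ ≤ 1. Then |u − 7| < 1 gives |u| < 8, and by the triangle inequality |-3u^2 - 14u - 101| ≤ 3·8^2 + 14·8 + 101 = 405.
Hence |(-3u^3 + 7u^2 - 3u) + 707| ≤ 405|u − 7| < ϵ provided |u − 7| < ϵ/405.
Choosing δ = min(1, ϵ/405) ensures both conditions, hence |(-3u^3 + 7u^2 - 3u) + 707| < ϵ.

δ = min(1, ϵ/405)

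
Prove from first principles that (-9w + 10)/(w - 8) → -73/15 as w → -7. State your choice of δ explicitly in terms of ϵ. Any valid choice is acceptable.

δ = min(15/2, (225/124)ϵ)

Suppose ϵ > 0. We want δ > 0 with 0 < |w + 7| < δ ⇒ |(-9w + 10)/(w - 8) + 73/15| < ϵ.
Combining over a common denominator, (-9w + 10)/(w - 8) + 73/15 = [(-9w + 10)·(-15) − 73·(w - 8)] / [(-15)·(w - 8)] = 62(w + 7) / ((-15)(w - 8)).
So |(-9w + 10)/(w - 8) + 73/15| = 62|w + 7| / (15·|w − 8|).
Require δ ≤ 15/2, so |w − 8| ≥ |-15| − |w + 7| > 15 − 15/2 = 15/2.
Hence |(-9w + 10)/(w - 8) + 73/15| < 62|w + 7|/(15·(15/2)) = (124/225)|w + 7|, which is < ϵ once |w + 7| < (225/124)ϵ.
Take δ = min(15/2, (225/124)ϵ). Then 0 < |w + 7| < δ forces both bounds, so |(-9w + 10)/(w - 8) + 73/15| < ϵ.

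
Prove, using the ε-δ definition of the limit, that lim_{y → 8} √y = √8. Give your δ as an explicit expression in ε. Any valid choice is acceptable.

Fix ε > 0. We want δ > 0 such that 0 < |y − 8| < δ implies |√y − √8| < ε.
Multiplying by the conjugate, |√y − √8| = |y − 8|/(√y + √8).
Restrict δ ≤ 8 so that |y − 8| < 8 forces y > 0, and then √y + √8 > √8.
Hence |√y − √8| < |y − 8|/√8, which is < ε once |y − 8| < √8·ε.
Take δ = min(8, √8·ε). If 0 < |y − 8| < δ then y > 0 and |√y − √8| < |y − 8|/√8 < ε.

δ = min(8, √8·ε)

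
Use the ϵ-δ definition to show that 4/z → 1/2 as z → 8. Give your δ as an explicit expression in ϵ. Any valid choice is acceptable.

Fix ϵ > 0. We seek δ > 0 such that 0 < |z − 8| < δ implies |4/z − (1/2)| < ϵ.
|4/z − (1/2)| = 4·|8 − z|/(8·|z|) = 4|z − 8|/(8|z|).
Restrict δ ≤ 4. Then |z − 8| < 4 gives |z| > 4, so 8|z| > 32.
Then |4/z − (1/2)| < 4|z − 8|/32, which is < ϵ when |z − 8| < 8ϵ.
Take δ = min(4, 8ϵ). Then 0 < |z − 8| < δ gives both |z − 8| < 4 and |z − 8| < 8ϵ, so |4/z − (1/2)| < ϵ.

δ = min(4, 8ϵ)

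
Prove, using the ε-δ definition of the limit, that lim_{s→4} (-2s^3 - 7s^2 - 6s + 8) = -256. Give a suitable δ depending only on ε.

Let ε > 0 be given. We want δ > 0 such that 0 < |s − 4| < δ implies |(-2s^3 - 7s^2 - 6s + 8) + 256| < ε.
(-2s^3 - 7s^2 - 6s + 8) + 256 = -2s^3 - 7s^2 - 6s + 264 = (s − 4)(-2s^2 - 15s - 66).
So |(-2s^3 - 7s^2 - 6s + 8) + 256| = |s − 4|·|-2s^2 - 15s - 66|.
Require δ ≤ 1. Then |s − 4| < 1 gives |s| < 5, and by the triangle inequality |-2s^2 - 15s - 66| ≤ 2·5^2 + 15·5 + 66 = 191.
Hence |(-2s^3 - 7s^2 - 6s + 8) + 256| ≤ 191|s − 4| < ε provided |s − 4| < ε/191.
Take δ = min(1, ε/191). Then 0 < |s − 4| < δ gives both |s − 4| < 1 and |s − 4| < ε/191, so |(-2s^3 - 7s^2 - 6s + 8) + 256| < ε.

δ = min(1, ε/191)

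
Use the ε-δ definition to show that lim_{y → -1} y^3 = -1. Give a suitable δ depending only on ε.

Let ε > 0 be given. We seek δ > 0 with 0 < |y + 1| < δ ⇒ |y^3 + 1| < ε.
Factor: y^3 + 1 = (y + 1)(y^2 - y + 1), so |y^3 + 1| = |y + 1|·|y^2 - y + 1|.
Impose δ ≤ 1 so that |y| < 2; then |y^2 - y + 1| ≤ 7.
Hence |y^3 + 1| ≤ 7|y + 1|, which is < ε once |y + 1| < ε/7.
Take δ = min(1, ε/7). If 0 < |y + 1| < δ then both bounds hold and |y^3 + 1| ≤ 7|y + 1| < 7·(ε/7) = ε.

δ = min(1, ε/7)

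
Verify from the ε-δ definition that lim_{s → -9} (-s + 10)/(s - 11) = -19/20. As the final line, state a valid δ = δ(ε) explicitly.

δ = min(10, 200ε)

Let ε > 0. We want δ > 0 with 0 < |s + 9| < δ ⇒ |(-s + 10)/(s - 11) + 19/20| < ε.
Combining over a common denominator, (-s + 10)/(s - 11) + 19/20 = [(-s + 10)·(-20) − 19·(s - 11)] / [(-20)·(s - 11)] = 1(s + 9) / ((-20)(s - 11)).
So |(-s + 10)/(s - 11) + 19/20| = |s + 9| / (20·|s − 11|).
Require δ ≤ 10, so |s − 11| ≥ |-20| − |s + 9| > 20 − 10 = 10.
Hence |(-s + 10)/(s - 11) + 19/20| < |s + 9|/(20·10) = (1/200)|s + 9|, which is < ε once |s + 9| < 200ε.
Take δ = min(10, 200ε). Then 0 < |s + 9| < δ forces both bounds, so |(-s + 10)/(s - 11) + 19/20| < ε.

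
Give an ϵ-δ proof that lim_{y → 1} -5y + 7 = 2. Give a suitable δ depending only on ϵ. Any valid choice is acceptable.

Fix ϵ > 0. We need δ > 0 so that 0 < |y − 1| < δ implies |(-5y + 7) − 2| < ϵ.
Since (-5y + 7) − 2 = -5(y − 1), we have |(-5y + 7) − 2| = 5|y − 1|.
So 5|y − 1| < ϵ exactly when |y − 1| < ϵ/5.
Take δ = ϵ/5. If 0 < |y − 1| < δ then |(-5y + 7) − 2| = 5|y − 1| < 5·(ϵ/5) = ϵ.

δ = ϵ/5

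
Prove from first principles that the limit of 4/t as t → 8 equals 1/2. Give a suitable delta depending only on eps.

delta = min(4, 8eps)

Fix eps > 0. We seek delta > 0 such that 0 < |t − 8| < delta implies |4/t − (1/2)| < eps.
|4/t − (1/2)| = 4·|8 − t|/(8·|t|) = 4|t − 8|/(8|t|).
Require delta ≤ 4 so that |t| > 8 − 4 = 4, hence 8|t| > 32.
Then |4/t − (1/2)| < 4|t − 8|/32, which is < eps when |t − 8| < 8eps.
Take delta = min(4, 8eps). Then 0 < |t − 8| < delta gives both |t − 8| < 4 and |t − 8| < 8eps, so |4/t − (1/2)| < eps.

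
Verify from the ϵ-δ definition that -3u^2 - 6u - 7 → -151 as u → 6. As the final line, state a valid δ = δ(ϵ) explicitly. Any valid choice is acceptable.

δ = min(1, ϵ/45)

Let ϵ > 0. We want δ > 0 such that 0 < |u − 6| < δ implies |(-3u^2 - 6u - 7) + 151| < ϵ.
(-3u^2 - 6u - 7) + 151 = -3u^2 - 6u + 144 = (u − 6)(-3u - 24).
So |(-3u^2 - 6u - 7) + 151| = |u − 6|·|-3u - 24|.
Require δ ≤ 1. Then |u − 6| < 1 gives |u| < 7, and by the triangle inequality |-3u - 24| ≤ 3·7 + 24 = 45.
Hence |(-3u^2 - 6u - 7) + 151| ≤ 45|u − 6| < ϵ provided |u − 6| < ϵ/45.
Take δ = min(1, ϵ/45). Then 0 < |u − 6| < δ gives both |u − 6| < 1 and |u − 6| < ϵ/45, so |(-3u^2 - 6u - 7) + 151| < ϵ.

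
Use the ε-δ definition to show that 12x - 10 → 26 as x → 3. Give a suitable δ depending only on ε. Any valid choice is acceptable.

δ = ε/12

Let ε > 0 be given. We need δ > 0 so that 0 < |x − 3| < δ implies |(12x - 10) − 26| < ε.
|(12x - 10) − 26| = |12x - 36| = 12|x − 3|.
Thus it suffices that |x − 3| < ε/12.
Take δ = ε/12. If 0 < |x − 3| < δ then |(12x - 10) − 26| = 12|x − 3| < 12·(ε/12) = ε.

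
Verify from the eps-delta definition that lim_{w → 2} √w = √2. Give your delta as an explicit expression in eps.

delta = min(2, √2·eps)

Let eps > 0. We want delta > 0 such that 0 < |w − 2| < delta implies |√w − √2| < eps.
Rationalise: √w − √2 = (w − 2)/(√w + √2), so |√w − √2| = |w − 2|/(√w + √2).
Restrict delta ≤ 2 so that |w − 2| < 2 forces w > 0, and then √w + √2 > √2.
Hence |√w − √2| < |w − 2|/√2, which is < eps once |w − 2| < √2·eps.
Take delta = min(2, √2·eps). If 0 < |w − 2| < delta then w > 0 and |√w − √2| < |w − 2|/√2 < eps.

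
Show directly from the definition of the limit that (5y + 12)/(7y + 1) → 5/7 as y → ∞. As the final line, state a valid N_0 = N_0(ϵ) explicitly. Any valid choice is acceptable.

N_0 = (79/49)/ϵ

Fix ϵ > 0. We seek N_0 > 0 such that y > N_0 implies |(5y + 12)/(7y + 1) − (5/7)| < ϵ.
(5y + 12)/(7y + 1) − (5/7) = (7(5y + 12) − 5(7y + 1)) / (7(7y + 1)) = 79/(7(7y + 1)).
For y > 0 we have 7y + 1 > 7y, so |(5y + 12)/(7y + 1) − (5/7)| = 79/(7(7y + 1)) < 79/(7·7y) = (79/49)/y.
Thus |(5y + 12)/(7y + 1) − (5/7)| < ϵ whenever y > (79/49)/ϵ.
Take N_0 = (79/49)/ϵ. If y > N_0 then |(5y + 12)/(7y + 1) − (5/7)| < (79/49)/y < ϵ.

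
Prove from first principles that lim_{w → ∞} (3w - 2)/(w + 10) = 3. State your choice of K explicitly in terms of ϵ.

Suppose ϵ > 0. We seek K > 0 such that w > K implies |(3w - 2)/(w + 10) − 3| < ϵ.
(3w - 2)/(w + 10) − 3 = ((3w - 2) − 3(w + 10)) / ((w + 10)) = -32/((w + 10)).
For w > 0 we have w + 10 > w, so |(3w - 2)/(w + 10) − 3| = 32/((w + 10)) < 32/(w) = 32/w.
Thus |(3w - 2)/(w + 10) − 3| < ϵ whenever w > 32/ϵ.
Take K = 32/ϵ. If w > K then |(3w - 2)/(w + 10) − 3| < 32/w < ϵ.

K = 32/ϵ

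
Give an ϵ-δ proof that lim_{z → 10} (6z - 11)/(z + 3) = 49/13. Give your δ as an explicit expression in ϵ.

Let ϵ > 0. We want δ > 0 with 0 < |z − 10| < δ ⇒ |(6z - 11)/(z + 3) − (49/13)| < ϵ.
Combining over a common denominator, (6z - 11)/(z + 3) − (49/13) = [(6z - 11)·13 − 49·(z + 3)] / [13·(z + 3)] = 29(z − 10) / (13(z + 3)).
So |(6z - 11)/(z + 3) − (49/13)| = 29|z − 10| / (13·|z + 3|).
Restrict δ ≤ 13/2. Then |z − 10| < 13/2 gives |z + 3| = |(z − 10) + 13| ≥ 13 − 13/2 = 13/2.
Hence |(6z - 11)/(z + 3) − (49/13)| < 29|z − 10|/(13·(13/2)) = (58/169)|z − 10|, which is < ϵ once |z − 10| < (169/58)ϵ.
Take δ = min(13/2, (169/58)ϵ). Then 0 < |z − 10| < δ forces both bounds, so |(6z - 11)/(z + 3) − (49/13)| < ϵ.

δ = min(13/2, (169/58)ϵ)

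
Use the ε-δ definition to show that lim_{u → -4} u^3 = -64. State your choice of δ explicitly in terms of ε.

Let ε > 0. We seek δ > 0 with 0 < |u + 4| < δ ⇒ |u^3 + 64| < ε.
Factor: u^3 + 64 = (u + 4)(u^2 - 4u + 16), so |u^3 + 64| = |u + 4|·|u^2 - 4u + 16|.
Impose δ ≤ 2 so that |u| < 6; then |u^2 - 4u + 16| ≤ 76.
Hence |u^3 + 64| ≤ 76|u + 4|, which is < ε once |u + 4| < ε/76.
Take δ = min(2, ε/76). If 0 < |u + 4| < δ then both bounds hold and |u^3 + 64| ≤ 76|u + 4| < 76·(ε/76) = ε.

δ = min(2, ε/76)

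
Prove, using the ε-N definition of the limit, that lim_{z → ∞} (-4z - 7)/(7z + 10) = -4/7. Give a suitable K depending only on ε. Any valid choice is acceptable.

K = (9/49)/ε

Let ε > 0 be given. We seek K > 0 such that z > K implies |(-4z - 7)/(7z + 10) + 4/7| < ε.
(-4z - 7)/(7z + 10) + 4/7 = (7(-4z - 7) − (-4)(7z + 10)) / (7(7z + 10)) = -9/(7(7z + 10)).
For z > 0 we have 7z + 10 > 7z, so |(-4z - 7)/(7z + 10) + 4/7| = 9/(7(7z + 10)) < 9/(7·7z) = (9/49)/z.
Thus |(-4z - 7)/(7z + 10) + 4/7| < ε whenever z > (9/49)/ε.
Take K = (9/49)/ε. If z > K then |(-4z - 7)/(7z + 10) + 4/7| < (9/49)/z < ε.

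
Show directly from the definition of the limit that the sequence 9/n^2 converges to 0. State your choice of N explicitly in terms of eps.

Let eps > 0 be given. For n ≥ 1, |9/n^2 − 0| = 9/n^2.
9/n^2 < eps ⇔ n^2 > 9/eps ⇔ n > (9/eps)^{1/2}.
Take N = (9/eps)^{1/2}. Then n > N implies 9/n^2 < eps.

N = (9/eps)^{1/2}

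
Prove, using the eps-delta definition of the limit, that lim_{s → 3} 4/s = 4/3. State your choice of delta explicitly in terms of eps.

delta = min(3/2, (9/8)eps)

Suppose eps > 0. We seek delta > 0 such that 0 < |s − 3| < delta implies |4/s − (4/3)| < eps.
|4/s − (4/3)| = 4·|3 − s|/(3·|s|) = 4|s − 3|/(3|s|).
Restrict delta ≤ 3/2. Then |s − 3| < 3/2 gives |s| > 3/2, so 3|s| > 9/2.
Then |4/s − (4/3)| < 4|s − 3|/(9/2), which is < eps when |s − 3| < (9/8)eps.
Take delta = min(3/2, (9/8)eps). Then 0 < |s − 3| < delta gives both |s − 3| < 3/2 and |s − 3| < (9/8)eps, so |4/s − (4/3)| < eps.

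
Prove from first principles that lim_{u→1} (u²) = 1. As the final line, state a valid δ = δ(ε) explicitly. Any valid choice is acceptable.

Let ε > 0 be given. We seek δ > 0 with 0 < |u − 1| < δ ⇒ |u² − 1| < ε.
Factor: u² − 1 = (u − 1)(u + 1), so |u² − 1| = |u − 1|·|u + 1|.
Restrict δ ≤ 1. Then |u − 1| < 1 gives |u| < 2, so by the triangle inequality |u + 1| ≤ 2 + 1 = 3.
Hence |u² − 1| ≤ 3|u − 1|, which is < ε once |u − 1| < ε/3.
Take δ = min(1, ε/3). If 0 < |u − 1| < δ then both bounds hold and |u² − 1| ≤ 3|u − 1| < 3·(ε/3) = ε.

δ = min(1, ε/3)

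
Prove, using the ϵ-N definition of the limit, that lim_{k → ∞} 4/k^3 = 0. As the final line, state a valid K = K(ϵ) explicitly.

K = (4/ϵ)^{1/3}

Let ϵ > 0. For k ≥ 1, |4/k^3 − 0| = 4/k^3.
4/k^3 < ϵ ⇔ k^3 > 4/ϵ ⇔ k > (4/ϵ)^{1/3}.
Take K = (4/ϵ)^{1/3}. Then k > K implies 4/k^3 < ϵ.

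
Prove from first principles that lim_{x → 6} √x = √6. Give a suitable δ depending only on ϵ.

Let ϵ > 0 be given. We want δ > 0 such that 0 < |x − 6| < δ implies |√x − √6| < ϵ.
Rationalise: √x − √6 = (x − 6)/(√x + √6), so |√x − √6| = |x − 6|/(√x + √6).
Restrict δ ≤ 6 so that |x − 6| < 6 forces x > 0, and then √x + √6 > √6.
Hence |√x − √6| < |x − 6|/√6, which is < ϵ once |x − 6| < √6·ϵ.
Take δ = min(6, √6·ϵ). If 0 < |x − 6| < δ then x > 0 and |√x − √6| < |x − 6|/√6 < ϵ.

δ = min(6, √6·ϵ)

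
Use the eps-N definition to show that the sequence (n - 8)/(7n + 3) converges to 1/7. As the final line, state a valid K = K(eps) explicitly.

K = (59/49)/eps

Let eps > 0 be given. For n ≥ 1, |(n - 8)/(7n + 3) − (1/7)| = |-59|/(7(7n + 3)) = 59/(7(7n + 3)).
Since 7n + 3 ≥ 7n for n ≥ 1, this is ≤ 59/(7·7n) = (59/49)/n.
So |(n - 8)/(7n + 3) − (1/7)| < eps whenever n > (59/49)/eps.
Take K = (59/49)/eps. If n > K then |(n - 8)/(7n + 3) − (1/7)| ≤ (59/49)/n < eps.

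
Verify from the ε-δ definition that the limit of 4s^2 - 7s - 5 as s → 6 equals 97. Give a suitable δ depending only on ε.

δ = min(1, ε/45)

Let ε > 0 be given. We want δ > 0 such that 0 < |s − 6| < δ implies |(4s^2 - 7s - 5) − 97| < ε.
(4s^2 - 7s - 5) − 97 = 4s^2 - 7s - 102 = (s − 6)(4s + 17).
So |(4s^2 - 7s - 5) − 97| = |s − 6|·|4s + 17|.
Assume first that |s − 6| < 1, so |s| < 7. Then |4s + 17| ≤ 4·7 + 17 = 45.
Hence |(4s^2 - 7s - 5) − 97| ≤ 45|s − 6| < ε provided |s − 6| < ε/45.
Take δ = min(1, ε/45). Then 0 < |s − 6| < δ gives both |s − 6| < 1 and |s − 6| < ε/45, so |(4s^2 - 7s - 5) − 97| < ε.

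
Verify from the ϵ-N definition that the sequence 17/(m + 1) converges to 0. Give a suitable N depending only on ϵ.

Let ϵ > 0 be given. For m ≥ 1, |17/(m + 1) − 0| = 17/(m + 1) ≤ 17/m.
We need 17/m < ϵ, i.e. m > 17/ϵ.
Take N = 17/ϵ. If m > N then |17/(m + 1)| ≤ 17/m < ϵ.

N = 17/ϵ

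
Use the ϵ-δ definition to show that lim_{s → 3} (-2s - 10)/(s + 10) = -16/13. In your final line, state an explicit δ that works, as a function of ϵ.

δ = min(13/2, (169/20)ϵ)

Let ϵ > 0 be given. We want δ > 0 with 0 < |s − 3| < δ ⇒ |(-2s - 10)/(s + 10) + 16/13| < ϵ.
Combining over a common denominator, (-2s - 10)/(s + 10) + 16/13 = [(-2s - 10)·13 − (-16)·(s + 10)] / [13·(s + 10)] = -10(s − 3) / (13(s + 10)).
So |(-2s - 10)/(s + 10) + 16/13| = 10|s − 3| / (13·|s + 10|).
Require δ ≤ 13/2, so |s + 10| ≥ |13| − |s − 3| > 13 − 13/2 = 13/2.
Hence |(-2s - 10)/(s + 10) + 16/13| < 10|s − 3|/(13·(13/2)) = (20/169)|s − 3|, which is < ϵ once |s − 3| < (169/20)ϵ.
Take δ = min(13/2, (169/20)ϵ). Then 0 < |s − 3| < δ forces both bounds, so |(-2s - 10)/(s + 10) + 16/13| < ϵ.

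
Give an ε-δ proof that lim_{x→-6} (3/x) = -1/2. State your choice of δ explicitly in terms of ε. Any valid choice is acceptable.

Let ε > 0. We seek δ > 0 such that 0 < |x + 6| < δ implies |3/x + 1/2| < ε.
|3/x + 1/2| = 3·|-6 − x|/(6·|x|) = 3|x + 6|/(6|x|).
Restrict δ ≤ 3. Then |x + 6| < 3 gives |x| > 3, so 6|x| > 18.
Then |3/x + 1/2| < 3|x + 6|/18, which is < ε when |x + 6| < 6ε.
Take δ = min(3, 6ε). Then 0 < |x + 6| < δ gives both |x + 6| < 3 and |x + 6| < 6ε, so |3/x + 1/2| < ε.

δ = min(3, 6ε)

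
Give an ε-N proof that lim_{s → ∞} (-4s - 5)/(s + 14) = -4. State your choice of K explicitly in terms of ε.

Let ε > 0 be given. We seek K > 0 such that s > K implies |(-4s - 5)/(s + 14) + 4| < ε.
(-4s - 5)/(s + 14) + 4 = ((-4s - 5) − (-4)(s + 14)) / ((s + 14)) = 51/((s + 14)).
For s > 0 we have s + 14 > s, so |(-4s - 5)/(s + 14) + 4| = 51/((s + 14)) < 51/(s) = 51/s.
Thus |(-4s - 5)/(s + 14) + 4| < ε whenever s > 51/ε.
Take K = 51/ε. If s > K then |(-4s - 5)/(s + 14) + 4| < 51/s < ε.

K = 51/ε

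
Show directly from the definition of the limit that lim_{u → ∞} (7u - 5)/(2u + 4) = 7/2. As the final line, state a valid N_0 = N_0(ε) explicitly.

Let ε > 0. We seek N_0 > 0 such that u > N_0 implies |(7u - 5)/(2u + 4) − (7/2)| < ε.
(7u - 5)/(2u + 4) − (7/2) = (2(7u - 5) − 7(2u + 4)) / (2(2u + 4)) = -38/(2(2u + 4)).
For u > 0 we have 2u + 4 > 2u, so |(7u - 5)/(2u + 4) − (7/2)| = 38/(2(2u + 4)) < 38/(2·2u) = (19/2)/u.
Thus |(7u - 5)/(2u + 4) − (7/2)| < ε whenever u > (19/2)/ε.
Take N_0 = (19/2)/ε. If u > N_0 then |(7u - 5)/(2u + 4) − (7/2)| < (19/2)/u < ε.

N_0 = (19/2)/ε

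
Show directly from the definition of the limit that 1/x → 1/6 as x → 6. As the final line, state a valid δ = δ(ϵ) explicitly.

Let ϵ > 0 be given. We seek δ > 0 such that 0 < |x − 6| < δ implies |1/x − (1/6)| < ϵ.
|1/x − (1/6)| = |6 − x|/(6·|x|) = |x − 6|/(6|x|).
Restrict δ ≤ 3. Then |x − 6| < 3 gives |x| > 3, so 6|x| > 18.
Then |1/x − (1/6)| < |x − 6|/18, which is < ϵ when |x − 6| < 18ϵ.
Take δ = min(3, 18ϵ). Then 0 < |x − 6| < δ gives both |x − 6| < 3 and |x − 6| < 18ϵ, so |1/x − (1/6)| < ϵ.

δ = min(3, 18ϵ)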